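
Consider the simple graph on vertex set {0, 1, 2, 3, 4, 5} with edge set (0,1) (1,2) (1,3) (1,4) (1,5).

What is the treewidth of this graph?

1

A width-1 tree decomposition is:
Bags: B1 = {1, 5}  B2 = {1, 2}  B3 = {1, 3}  B4 = {0, 1}  B5 = {1, 4}
Tree: B1–B2, B2–B3, B2–B4, B1–B5
Each bag holds 2 vertices, so the decomposition has width 1, which upper-bounds the treewidth. Any graph with an edge has treewidth ≥ 1, and G has the edge 5–1. Combining the bounds, tw(G) = 1.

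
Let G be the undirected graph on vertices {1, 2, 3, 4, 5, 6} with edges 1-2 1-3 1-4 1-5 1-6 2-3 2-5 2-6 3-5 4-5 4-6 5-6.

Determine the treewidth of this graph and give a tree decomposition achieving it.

Each bag holds 4 vertices, so the decomposition has width 3, which upper-bounds the treewidth. For the lower bound, the 4 vertices {1, 2, 3, 5} are pairwise adjacent, and any tree decomposition puts a clique entirely inside one bag — forcing width ≥ 3. Therefore the treewidth is 3.

Treewidth 3.
One optimal decomposition is:
Bags: B1 = {1, 4, 5, 6}  B2 = {1, 2, 5, 6}  B3 = {1, 2, 3, 5}
Tree: B1–B2, B2–B3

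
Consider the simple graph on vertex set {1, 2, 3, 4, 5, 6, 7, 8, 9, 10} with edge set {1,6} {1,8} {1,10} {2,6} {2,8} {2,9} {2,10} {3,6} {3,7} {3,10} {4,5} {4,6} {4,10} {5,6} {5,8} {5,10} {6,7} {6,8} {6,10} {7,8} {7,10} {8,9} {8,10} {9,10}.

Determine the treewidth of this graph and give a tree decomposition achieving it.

The largest bag has 4 vertices, giving width 3; this decomposition certifies tw(G) ≤ 3. For the lower bound, the 4 vertices {2, 8, 9, 10} are pairwise adjacent, and any tree decomposition puts a clique entirely inside one bag — forcing width ≥ 3. The upper and lower bounds meet at 3, so that is the treewidth.

Treewidth 3.
One such decomposition:
Bags: B1 = {3, 6, 7, 10}  B2 = {6, 7, 8, 10}  B3 = {5, 6, 8, 10}  B4 = {4, 5, 6, 10}  B5 = {2, 6, 8, 10}  B6 = {2, 8, 9, 10}  B7 = {1, 6, 8, 10}
Tree: B1–B2, B2–B3, B3–B4, B2–B5, B5–B6, B3–B7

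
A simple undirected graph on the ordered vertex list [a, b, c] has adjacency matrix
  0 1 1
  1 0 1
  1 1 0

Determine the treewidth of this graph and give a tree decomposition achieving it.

Treewidth 2.
One such decomposition:
Bags: B1 = {a, b, c}
Tree: (single bag)

With just one bag of size 3, the width is 3 − 1 = 2, so tw(G) ≤ 2. For the lower bound, the 3 vertices {a, b, c} are pairwise adjacent, and any tree decomposition puts a clique entirely inside one bag — forcing width ≥ 2. Combining the bounds, tw(G) = 2.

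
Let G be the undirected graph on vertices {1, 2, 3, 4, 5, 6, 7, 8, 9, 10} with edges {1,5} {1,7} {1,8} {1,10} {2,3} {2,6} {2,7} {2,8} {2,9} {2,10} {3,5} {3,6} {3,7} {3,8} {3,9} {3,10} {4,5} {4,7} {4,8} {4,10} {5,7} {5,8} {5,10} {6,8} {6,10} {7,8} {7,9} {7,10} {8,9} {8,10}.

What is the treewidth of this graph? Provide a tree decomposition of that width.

Treewidth 4.
One optimal decomposition is:
Bags: B1 = {1, 5, 7, 8, 10}  B2 = {3, 5, 7, 8, 10}  B3 = {2, 3, 7, 8, 10}  B4 = {2, 3, 6, 8, 10}  B5 = {4, 5, 7, 8, 10}  B6 = {2, 3, 7, 8, 9}
Tree: B1–B2, B2–B3, B3–B4, B1–B5, B3–B6

The largest bag has 5 vertices, giving width 4; this decomposition certifies tw(G) ≤ 4. For the lower bound, the 5 vertices {2, 3, 6, 8, 10} are pairwise adjacent, and any tree decomposition puts a clique entirely inside one bag — forcing width ≥ 4. Hence tw(G) = 4 exactly.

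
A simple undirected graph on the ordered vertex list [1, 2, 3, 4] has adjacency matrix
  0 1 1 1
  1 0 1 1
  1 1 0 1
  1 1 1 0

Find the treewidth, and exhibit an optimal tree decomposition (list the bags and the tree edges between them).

With just one bag of size 4, the width is 4 − 1 = 3, so tw(G) ≤ 3. Conversely, {1, 2, 3, 4} is a clique of size 4, and the vertices of any clique must share a bag in every tree decomposition; so some bag has ≥ 4 vertices and tw(G) ≥ 3. Therefore the treewidth is 3.

Treewidth 3.
One such decomposition:
Bags: B1 = {1, 2, 3, 4}
Tree: (single bag)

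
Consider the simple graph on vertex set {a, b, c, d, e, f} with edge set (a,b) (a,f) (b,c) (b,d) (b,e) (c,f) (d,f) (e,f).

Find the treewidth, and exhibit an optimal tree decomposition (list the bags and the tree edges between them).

Every bag has size at most 3, so the width is 3 − 1 = 2 and tw(G) ≤ 2. Since f–e–b–d–f is a cycle in G, G is not acyclic. Forests are exactly the graphs of treewidth ≤ 1, so tw(G) ≥ 2. Therefore the treewidth is 2.

Treewidth 2.
One optimal decomposition is:
Bags: B1 = {b, e, f}  B2 = {b, d, f}  B3 = {b, c, f}  B4 = {a, b, f}
Tree: B1–B2, B2–B3, B3–B4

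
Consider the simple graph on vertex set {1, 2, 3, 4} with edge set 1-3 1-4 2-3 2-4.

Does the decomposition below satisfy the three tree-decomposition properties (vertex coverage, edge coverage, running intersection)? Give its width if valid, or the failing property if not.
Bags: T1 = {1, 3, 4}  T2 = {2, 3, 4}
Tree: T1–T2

Every vertex of G appears in some bag (union = {1, 2, 3, 4}); every edge is covered by a bag; and for each vertex v the set of bags containing v is connected in the bag tree. The decomposition is therefore valid. The largest bag has 3 vertices, so the width is 2.

Yes; width 2.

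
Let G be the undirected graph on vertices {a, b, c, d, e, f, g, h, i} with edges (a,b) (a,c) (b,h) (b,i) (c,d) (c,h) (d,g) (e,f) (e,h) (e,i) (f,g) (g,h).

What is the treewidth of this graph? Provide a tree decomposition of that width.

Treewidth 3.
One optimal decomposition is:
Bags: B1 = {a, c, d, g}  B2 = {a, c, g, h}  B3 = {a, b, g, h}  B4 = {b, f, g, h}  B5 = {b, e, f, h}  B6 = {b, e, f, i}
Tree: B1–B2, B2–B3, B3–B4, B4–B5, B5–B6

The largest bag has 4 vertices, giving width 3; this decomposition certifies tw(G) ≤ 3. For the lower bound: the 4 vertex sets {a,c,d}, {g}, {h}, {b,e,f,i} are disjoint, each induces a connected subgraph, and every pair is joined by at least one edge of G. Contracting each set to a single vertex therefore yields K_{4} as a minor, and since treewidth is minor-monotone, tw(G) ≥ tw(K_{4}) = 3. Hence tw(G) = 3 exactly.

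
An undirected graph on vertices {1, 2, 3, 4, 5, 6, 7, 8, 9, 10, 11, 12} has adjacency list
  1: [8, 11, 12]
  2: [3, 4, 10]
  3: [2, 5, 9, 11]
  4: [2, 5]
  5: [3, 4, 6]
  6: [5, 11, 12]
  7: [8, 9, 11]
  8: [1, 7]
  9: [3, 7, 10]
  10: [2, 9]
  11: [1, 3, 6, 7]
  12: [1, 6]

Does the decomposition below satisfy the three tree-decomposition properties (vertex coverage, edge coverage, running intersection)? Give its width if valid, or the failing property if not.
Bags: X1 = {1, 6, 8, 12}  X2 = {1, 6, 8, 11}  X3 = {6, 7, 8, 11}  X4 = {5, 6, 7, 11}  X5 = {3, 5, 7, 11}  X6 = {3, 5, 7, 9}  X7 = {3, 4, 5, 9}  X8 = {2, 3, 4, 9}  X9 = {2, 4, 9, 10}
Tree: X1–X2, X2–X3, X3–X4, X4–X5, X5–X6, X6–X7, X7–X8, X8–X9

Every vertex of G appears in some bag (union = {1, 2, 3, 4, 5, 6, 7, 8, 9, 10, 11, 12}); every edge is covered by a bag; and for each vertex v the set of bags containing v is connected in the bag tree. The decomposition is therefore valid. The largest bag has 4 vertices, so the width is 3.

Yes; width 3.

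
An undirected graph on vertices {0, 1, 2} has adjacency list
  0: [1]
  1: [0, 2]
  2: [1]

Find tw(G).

A width-1 tree decomposition is:
Bags: B1 = {1, 2}  B2 = {0, 1}
Tree: B1–B2
Each bag holds 2 vertices, so the decomposition has width 1, which upper-bounds the treewidth. Any graph with an edge has treewidth ≥ 1, and G has the edge 1–2. Hence tw(G) = 1 exactly.

1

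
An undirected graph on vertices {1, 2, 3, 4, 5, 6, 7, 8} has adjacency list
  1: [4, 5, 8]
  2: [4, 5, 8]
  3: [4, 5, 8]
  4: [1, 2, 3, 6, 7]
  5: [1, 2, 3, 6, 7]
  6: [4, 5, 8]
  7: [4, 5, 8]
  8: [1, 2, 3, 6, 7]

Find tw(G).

3

A width-3 tree decomposition is:
Bags: B1 = {1, 4, 5, 8}  B2 = {2, 4, 5, 8}  B3 = {4, 5, 6, 8}  B4 = {3, 4, 5, 8}  B5 = {4, 5, 7, 8}
Tree: B1–B2, B2–B3, B3–B4, B4–B5
The largest bag has 4 vertices, giving width 3; this decomposition certifies tw(G) ≤ 3. For the lower bound: the 4 vertex sets {1,5}, {2,8}, {4}, {6} are disjoint, each induces a connected subgraph, and every pair is joined by at least one edge of G. Contracting each set to a single vertex therefore yields K_{4} as a minor, and since treewidth is minor-monotone, tw(G) ≥ tw(K_{4}) = 3. Therefore the treewidth is 3.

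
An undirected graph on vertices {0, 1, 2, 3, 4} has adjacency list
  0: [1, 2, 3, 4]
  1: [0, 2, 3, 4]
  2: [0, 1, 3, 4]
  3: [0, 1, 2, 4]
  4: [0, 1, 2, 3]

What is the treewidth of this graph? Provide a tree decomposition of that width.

Treewidth 4.
Bags: B1 = {0, 1, 2, 3, 4}
Tree: (single bag)

A single bag containing all 5 vertices is trivially a valid decomposition of width 4. On the other hand G contains the 5-clique {0, 1, 2, 3, 4}. A clique must lie in a single bag of any decomposition, so no decomposition can have width below 4. Hence tw(G) = 4 exactly.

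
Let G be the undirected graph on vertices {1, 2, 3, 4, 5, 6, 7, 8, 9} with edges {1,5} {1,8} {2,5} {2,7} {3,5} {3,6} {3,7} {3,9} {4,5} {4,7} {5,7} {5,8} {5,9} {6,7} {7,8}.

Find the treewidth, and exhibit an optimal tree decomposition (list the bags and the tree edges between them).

Treewidth 2.
One optimal decomposition is:
Bags: B1 = {2, 5, 7}  B2 = {5, 7, 8}  B3 = {3, 5, 7}  B4 = {3, 6, 7}  B5 = {3, 5, 9}  B6 = {1, 5, 8}  B7 = {4, 5, 7}
Tree: B1–B2, B2–B3, B3–B4, B3–B5, B2–B6, B3–B7

Every bag has size at most 3, so the width is 3 − 1 = 2 and tw(G) ≤ 2. Conversely, {1, 5, 8} is a clique of size 3, and the vertices of any clique must share a bag in every tree decomposition; so some bag has ≥ 3 vertices and tw(G) ≥ 2. Hence tw(G) = 2 exactly.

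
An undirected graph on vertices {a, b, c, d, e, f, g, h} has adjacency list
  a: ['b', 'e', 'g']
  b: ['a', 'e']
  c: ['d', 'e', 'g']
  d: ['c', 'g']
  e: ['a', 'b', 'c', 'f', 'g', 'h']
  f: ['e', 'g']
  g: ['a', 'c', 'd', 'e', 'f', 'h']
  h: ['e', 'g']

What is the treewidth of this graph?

A width-2 tree decomposition is:
Bags: B1 = {a, b, e}  B2 = {a, e, g}  B3 = {c, e, g}  B4 = {e, g, h}  B5 = {e, f, g}  B6 = {c, d, g}
Tree: B1–B2, B2–B3, B3–B4, B2–B5, B3–B6
The largest bag has 3 vertices, giving width 2; this decomposition certifies tw(G) ≤ 2. On the other hand G contains the 3-clique {c, d, g}. A clique must lie in a single bag of any decomposition, so no decomposition can have width below 2. Combining the bounds, tw(G) = 2.

2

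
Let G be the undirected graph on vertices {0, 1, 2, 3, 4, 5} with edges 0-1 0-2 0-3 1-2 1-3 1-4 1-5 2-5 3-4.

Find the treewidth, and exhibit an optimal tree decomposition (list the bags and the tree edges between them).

Each bag holds 3 vertices, so the decomposition has width 2, which upper-bounds the treewidth. On the other hand G contains the 3-clique {0, 1, 2}. A clique must lie in a single bag of any decomposition, so no decomposition can have width below 2. Combining the bounds, tw(G) = 2.

Treewidth 2.
One such decomposition:
Bags: B1 = {0, 1, 3}  B2 = {0, 1, 2}  B3 = {1, 2, 5}  B4 = {1, 3, 4}
Tree: B1–B2, B2–B3, B1–B4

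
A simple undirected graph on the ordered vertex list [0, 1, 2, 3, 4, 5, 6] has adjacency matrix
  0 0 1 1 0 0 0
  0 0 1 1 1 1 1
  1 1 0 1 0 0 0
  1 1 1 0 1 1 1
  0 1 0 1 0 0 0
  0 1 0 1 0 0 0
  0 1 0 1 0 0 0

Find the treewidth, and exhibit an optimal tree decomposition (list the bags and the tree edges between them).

Treewidth 2.
Bags: B1 = {1, 3, 4}  B2 = {1, 2, 3}  B3 = {1, 3, 5}  B4 = {0, 2, 3}  B5 = {1, 3, 6}
Tree: B1–B2, B1–B3, B2–B4, B2–B5

Every bag has size at most 3, so the width is 3 − 1 = 2 and tw(G) ≤ 2. For the lower bound, the 3 vertices {0, 2, 3} are pairwise adjacent, and any tree decomposition puts a clique entirely inside one bag — forcing width ≥ 2. The upper and lower bounds meet at 2, so that is the treewidth.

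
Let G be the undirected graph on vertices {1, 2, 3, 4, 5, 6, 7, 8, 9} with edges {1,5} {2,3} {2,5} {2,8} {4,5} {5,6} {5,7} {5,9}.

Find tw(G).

A width-1 tree decomposition is:
Bags: B1 = {5, 9}  B2 = {4, 5}  B3 = {2, 5}  B4 = {2, 8}  B5 = {5, 6}  B6 = {5, 7}  B7 = {1, 5}  B8 = {2, 3}
Tree: B1–B2, B2–B3, B3–B4, B3–B5, B2–B6, B1–B7, B3–B8
The largest bag has 2 vertices, giving width 1; this decomposition certifies tw(G) ≤ 1. G has an edge, so its treewidth is at least 1. The upper and lower bounds meet at 1, so that is the treewidth.

1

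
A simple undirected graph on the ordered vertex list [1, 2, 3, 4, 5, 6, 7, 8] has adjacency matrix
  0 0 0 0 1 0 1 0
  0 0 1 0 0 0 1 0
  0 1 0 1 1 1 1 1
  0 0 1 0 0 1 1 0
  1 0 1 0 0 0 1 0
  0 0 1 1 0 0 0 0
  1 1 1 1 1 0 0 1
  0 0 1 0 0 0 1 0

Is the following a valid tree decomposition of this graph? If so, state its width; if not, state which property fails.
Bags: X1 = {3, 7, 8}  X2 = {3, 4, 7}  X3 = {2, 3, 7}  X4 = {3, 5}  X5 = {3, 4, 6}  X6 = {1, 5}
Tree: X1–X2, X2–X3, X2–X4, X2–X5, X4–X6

No — edge (7,5) lies in no bag.

A tree decomposition must satisfy three properties: every vertex lies in some bag; for every edge, both endpoints lie together in some bag; and for every vertex, the bags containing it form a connected subtree. Here edge (7,5) lies in no bag, so the decomposition is invalid.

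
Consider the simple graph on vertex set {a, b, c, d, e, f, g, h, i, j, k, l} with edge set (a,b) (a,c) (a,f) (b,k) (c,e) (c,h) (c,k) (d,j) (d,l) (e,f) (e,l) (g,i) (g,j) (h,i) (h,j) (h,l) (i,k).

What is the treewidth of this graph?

3

A width-3 tree decomposition is:
Bags: B1 = {d, g, j, l}  B2 = {g, h, j, l}  B3 = {g, h, i, l}  B4 = {e, h, i, l}  B5 = {c, e, h, i}  B6 = {c, e, i, k}  B7 = {c, e, f, k}  B8 = {a, c, f, k}  B9 = {a, b, f, k}
Tree: B1–B2, B2–B3, B3–B4, B4–B5, B5–B6, B6–B7, B7–B8, B8–B9
Each bag holds 4 vertices, so the decomposition has width 3, which upper-bounds the treewidth. For the lower bound: the 4 vertex sets {d,g,j}, {l}, {h}, {c,e,i,k} are disjoint, each induces a connected subgraph, and every pair is joined by at least one edge of G. Contracting each set to a single vertex therefore yields K_{4} as a minor, and since treewidth is minor-monotone, tw(G) ≥ tw(K_{4}) = 3. Combining the bounds, tw(G) = 3.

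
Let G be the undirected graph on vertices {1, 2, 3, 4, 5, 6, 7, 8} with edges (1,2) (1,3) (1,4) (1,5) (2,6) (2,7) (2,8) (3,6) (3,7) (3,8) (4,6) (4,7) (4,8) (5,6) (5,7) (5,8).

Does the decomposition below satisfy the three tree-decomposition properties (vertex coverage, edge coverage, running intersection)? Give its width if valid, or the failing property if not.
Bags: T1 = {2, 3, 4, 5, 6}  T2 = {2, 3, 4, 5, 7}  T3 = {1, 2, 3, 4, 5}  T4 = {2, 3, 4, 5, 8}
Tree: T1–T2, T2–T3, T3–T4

Yes; width 4.

Every vertex of G appears in some bag (union = {1, 2, 3, 4, 5, 6, 7, 8}); every edge is covered by a bag; and for each vertex v the set of bags containing v is connected in the bag tree. The decomposition is therefore valid. The largest bag has 5 vertices, so the width is 4.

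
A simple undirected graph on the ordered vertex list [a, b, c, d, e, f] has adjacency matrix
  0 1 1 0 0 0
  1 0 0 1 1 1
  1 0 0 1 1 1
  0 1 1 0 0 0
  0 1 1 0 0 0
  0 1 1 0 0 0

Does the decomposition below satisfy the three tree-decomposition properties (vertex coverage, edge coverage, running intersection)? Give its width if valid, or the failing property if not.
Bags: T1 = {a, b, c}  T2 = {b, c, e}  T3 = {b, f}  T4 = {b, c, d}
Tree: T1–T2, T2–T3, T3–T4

No — edge (c,f) lies in no bag.

A tree decomposition must satisfy three properties: every vertex lies in some bag; for every edge, both endpoints lie together in some bag; and for every vertex, the bags containing it form a connected subtree. Here edge (c,f) lies in no bag, so the decomposition is invalid.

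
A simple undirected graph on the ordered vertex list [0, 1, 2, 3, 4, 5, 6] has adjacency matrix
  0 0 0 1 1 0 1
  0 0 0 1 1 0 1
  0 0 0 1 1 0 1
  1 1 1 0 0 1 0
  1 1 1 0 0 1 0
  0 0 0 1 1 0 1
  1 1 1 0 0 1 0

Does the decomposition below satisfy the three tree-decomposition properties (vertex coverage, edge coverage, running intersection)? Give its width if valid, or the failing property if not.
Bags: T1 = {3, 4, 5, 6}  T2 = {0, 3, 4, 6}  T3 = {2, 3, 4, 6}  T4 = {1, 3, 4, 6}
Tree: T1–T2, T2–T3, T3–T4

Every vertex of G appears in some bag (union = {0, 1, 2, 3, 4, 5, 6}); every edge is covered by a bag; and for each vertex v the set of bags containing v is connected in the bag tree. The decomposition is therefore valid. The largest bag has 4 vertices, so the width is 3.

Yes; width 3.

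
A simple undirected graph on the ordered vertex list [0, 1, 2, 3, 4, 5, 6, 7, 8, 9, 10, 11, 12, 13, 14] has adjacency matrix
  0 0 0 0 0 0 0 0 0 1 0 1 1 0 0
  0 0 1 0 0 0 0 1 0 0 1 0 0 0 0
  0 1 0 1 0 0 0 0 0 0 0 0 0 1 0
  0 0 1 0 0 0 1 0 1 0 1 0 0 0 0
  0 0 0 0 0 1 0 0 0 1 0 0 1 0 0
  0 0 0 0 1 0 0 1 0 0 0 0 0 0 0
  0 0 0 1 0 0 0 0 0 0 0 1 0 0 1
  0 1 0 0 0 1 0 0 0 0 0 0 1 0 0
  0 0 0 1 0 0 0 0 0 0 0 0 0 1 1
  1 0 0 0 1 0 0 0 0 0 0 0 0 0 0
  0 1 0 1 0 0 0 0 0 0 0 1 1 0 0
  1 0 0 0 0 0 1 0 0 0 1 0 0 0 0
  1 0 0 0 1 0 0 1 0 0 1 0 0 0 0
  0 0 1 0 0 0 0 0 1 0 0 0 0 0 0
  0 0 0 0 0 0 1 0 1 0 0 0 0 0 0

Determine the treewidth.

A width-3 tree decomposition is:
Bags: B1 = {6, 8, 13, 14}  B2 = {3, 6, 8, 13}  B3 = {2, 3, 6, 13}  B4 = {2, 3, 6, 11}  B5 = {2, 3, 10, 11}  B6 = {1, 2, 10, 11}  B7 = {0, 1, 10, 11}  B8 = {0, 1, 10, 12}  B9 = {0, 1, 7, 12}  B10 = {0, 7, 9, 12}  B11 = {4, 7, 9, 12}  B12 = {4, 5, 7, 9}
Tree: B1–B2, B2–B3, B3–B4, B4–B5, B5–B6, B6–B7, B7–B8, B8–B9, B9–B10, B10–B11, B11–B12
Each bag holds 4 vertices, so the decomposition has width 3, which upper-bounds the treewidth. For the lower bound: the 4 vertex sets {8,13,14}, {6}, {3}, {1,2,10,11} are disjoint, each induces a connected subgraph, and every pair is joined by at least one edge of G. Contracting each set to a single vertex therefore yields K_{4} as a minor, and since treewidth is minor-monotone, tw(G) ≥ tw(K_{4}) = 3. The upper and lower bounds meet at 3, so that is the treewidth.

3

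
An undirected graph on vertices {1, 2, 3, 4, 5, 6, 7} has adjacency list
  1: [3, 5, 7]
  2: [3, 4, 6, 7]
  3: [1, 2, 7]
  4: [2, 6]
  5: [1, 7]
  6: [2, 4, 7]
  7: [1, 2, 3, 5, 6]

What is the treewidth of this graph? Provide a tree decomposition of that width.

The largest bag has 3 vertices, giving width 2; this decomposition certifies tw(G) ≤ 2. Conversely, {2, 4, 6} is a clique of size 3, and the vertices of any clique must share a bag in every tree decomposition; so some bag has ≥ 3 vertices and tw(G) ≥ 2. The upper and lower bounds meet at 2, so that is the treewidth.

Treewidth 2.
One such decomposition:
Bags: B1 = {2, 4, 6}  B2 = {2, 6, 7}  B3 = {2, 3, 7}  B4 = {1, 3, 7}  B5 = {1, 5, 7}
Tree: B1–B2, B2–B3, B3–B4, B4–B5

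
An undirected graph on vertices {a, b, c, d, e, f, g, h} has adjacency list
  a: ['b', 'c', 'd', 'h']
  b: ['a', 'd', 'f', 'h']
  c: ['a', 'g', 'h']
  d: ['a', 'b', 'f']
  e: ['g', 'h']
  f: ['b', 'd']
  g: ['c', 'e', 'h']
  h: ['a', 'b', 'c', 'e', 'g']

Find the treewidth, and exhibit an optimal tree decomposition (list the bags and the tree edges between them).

Treewidth 2.
Bags: B1 = {e, g, h}  B2 = {c, g, h}  B3 = {a, c, h}  B4 = {a, b, h}  B5 = {a, b, d}  B6 = {b, d, f}
Tree: B1–B2, B2–B3, B3–B4, B4–B5, B5–B6

Every bag has size at most 3, so the width is 3 − 1 = 2 and tw(G) ≤ 2. For the lower bound, the 3 vertices {a, b, d} are pairwise adjacent, and any tree decomposition puts a clique entirely inside one bag — forcing width ≥ 2. The upper and lower bounds meet at 2, so that is the treewidth.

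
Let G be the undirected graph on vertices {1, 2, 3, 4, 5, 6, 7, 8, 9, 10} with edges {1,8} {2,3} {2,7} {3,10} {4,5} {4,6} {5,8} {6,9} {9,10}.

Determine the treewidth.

1

A width-1 tree decomposition is:
Bags: B1 = {2, 7}  B2 = {2, 3}  B3 = {3, 10}  B4 = {9, 10}  B5 = {6, 9}  B6 = {4, 6}  B7 = {4, 5}  B8 = {5, 8}  B9 = {1, 8}
Tree: B1–B2, B2–B3, B3–B4, B4–B5, B5–B6, B6–B7, B7–B8, B8–B9
The largest bag has 2 vertices, giving width 1; this decomposition certifies tw(G) ≤ 1. G has an edge, so its treewidth is at least 1. The upper and lower bounds meet at 1, so that is the treewidth.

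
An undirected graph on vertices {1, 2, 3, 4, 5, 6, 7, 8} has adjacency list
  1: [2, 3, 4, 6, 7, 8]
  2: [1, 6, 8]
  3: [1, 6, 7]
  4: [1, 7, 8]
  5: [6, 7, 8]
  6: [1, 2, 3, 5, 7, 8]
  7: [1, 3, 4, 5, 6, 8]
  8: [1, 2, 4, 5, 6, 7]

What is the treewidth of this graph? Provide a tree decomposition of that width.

The largest bag has 4 vertices, giving width 3; this decomposition certifies tw(G) ≤ 3. On the other hand G contains the 4-clique {1, 4, 7, 8}. A clique must lie in a single bag of any decomposition, so no decomposition can have width below 3. Hence tw(G) = 3 exactly.

Treewidth 3.
One optimal decomposition is:
Bags: B1 = {1, 4, 7, 8}  B2 = {1, 6, 7, 8}  B3 = {1, 2, 6, 8}  B4 = {1, 3, 6, 7}  B5 = {5, 6, 7, 8}
Tree: B1–B2, B2–B3, B2–B4, B2–B5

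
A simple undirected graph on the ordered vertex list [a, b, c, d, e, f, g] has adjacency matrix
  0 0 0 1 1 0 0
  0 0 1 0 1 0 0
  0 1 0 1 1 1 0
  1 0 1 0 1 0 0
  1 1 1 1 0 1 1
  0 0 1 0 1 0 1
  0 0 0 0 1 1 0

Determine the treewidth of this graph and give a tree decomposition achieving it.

Treewidth 2.
One such decomposition:
Bags: B1 = {c, d, e}  B2 = {c, e, f}  B3 = {a, d, e}  B4 = {e, f, g}  B5 = {b, c, e}
Tree: B1–B2, B1–B3, B2–B4, B2–B5

The largest bag has 3 vertices, giving width 2; this decomposition certifies tw(G) ≤ 2. On the other hand G contains the 3-clique {e, f, g}. A clique must lie in a single bag of any decomposition, so no decomposition can have width below 2. Hence tw(G) = 2 exactly.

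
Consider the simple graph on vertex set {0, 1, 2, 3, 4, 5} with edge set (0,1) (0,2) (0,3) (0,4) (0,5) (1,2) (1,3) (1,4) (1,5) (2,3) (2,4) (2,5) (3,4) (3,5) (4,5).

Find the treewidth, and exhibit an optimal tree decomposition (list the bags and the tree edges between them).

With just one bag of size 6, the width is 6 − 1 = 5, so tw(G) ≤ 5. On the other hand G contains the 6-clique {0, 1, 2, 3, 4, 5}. A clique must lie in a single bag of any decomposition, so no decomposition can have width below 5. Combining the bounds, tw(G) = 5.

Treewidth 5.
One optimal decomposition is:
Bags: B1 = {0, 1, 2, 3, 4, 5}
Tree: (single bag)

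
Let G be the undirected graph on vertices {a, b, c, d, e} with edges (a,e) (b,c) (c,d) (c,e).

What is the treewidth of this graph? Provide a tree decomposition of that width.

Treewidth 1.
Bags: B1 = {c, e}  B2 = {c, d}  B3 = {a, e}  B4 = {b, c}
Tree: B1–B2, B1–B3, B1–B4

Each bag holds 2 vertices, so the decomposition has width 1, which upper-bounds the treewidth. Since G has at least one edge (e.g. c–e), it is not an edgeless graph, so tw(G) ≥ 1. The upper and lower bounds meet at 1, so that is the treewidth.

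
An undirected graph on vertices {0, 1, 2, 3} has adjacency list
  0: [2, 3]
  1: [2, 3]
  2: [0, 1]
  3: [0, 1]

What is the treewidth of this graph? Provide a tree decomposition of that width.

Treewidth 2.
One such decomposition:
Bags: B1 = {0, 1, 2}  B2 = {0, 1, 3}
Tree: B1–B2

The largest bag has 3 vertices, giving width 2; this decomposition certifies tw(G) ≤ 2. The edges 1–2–0–3–1 form a cycle, so G is not a tree and its treewidth is at least 2. The upper and lower bounds meet at 2, so that is the treewidth.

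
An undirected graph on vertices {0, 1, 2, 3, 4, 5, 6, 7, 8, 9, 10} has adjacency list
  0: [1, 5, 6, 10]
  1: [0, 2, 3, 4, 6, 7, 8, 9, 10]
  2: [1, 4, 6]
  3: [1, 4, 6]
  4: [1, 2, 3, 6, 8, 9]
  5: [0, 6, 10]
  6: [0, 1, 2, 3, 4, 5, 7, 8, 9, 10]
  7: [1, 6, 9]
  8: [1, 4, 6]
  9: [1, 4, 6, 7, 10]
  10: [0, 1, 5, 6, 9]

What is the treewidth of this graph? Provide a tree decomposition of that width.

The largest bag has 4 vertices, giving width 3; this decomposition certifies tw(G) ≤ 3. On the other hand G contains the 4-clique {0, 1, 6, 10}. A clique must lie in a single bag of any decomposition, so no decomposition can have width below 3. Combining the bounds, tw(G) = 3.

Treewidth 3.
Bags: B1 = {1, 6, 9, 10}  B2 = {0, 1, 6, 10}  B3 = {0, 5, 6, 10}  B4 = {1, 4, 6, 9}  B5 = {1, 3, 4, 6}  B6 = {1, 4, 6, 8}  B7 = {1, 2, 4, 6}  B8 = {1, 6, 7, 9}
Tree: B1–B2, B2–B3, B1–B4, B4–B5, B4–B6, B5–B7, B1–B8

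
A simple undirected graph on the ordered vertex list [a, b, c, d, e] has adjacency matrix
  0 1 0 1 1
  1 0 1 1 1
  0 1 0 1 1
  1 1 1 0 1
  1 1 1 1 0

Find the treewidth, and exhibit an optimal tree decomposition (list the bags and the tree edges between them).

Every bag has size at most 4, so the width is 4 − 1 = 3 and tw(G) ≤ 3. For the lower bound, the 4 vertices {b, c, d, e} are pairwise adjacent, and any tree decomposition puts a clique entirely inside one bag — forcing width ≥ 3. Hence tw(G) = 3 exactly.

Treewidth 3.
One optimal decomposition is:
Bags: B1 = {b, c, d, e}  B2 = {a, b, d, e}
Tree: B1–B2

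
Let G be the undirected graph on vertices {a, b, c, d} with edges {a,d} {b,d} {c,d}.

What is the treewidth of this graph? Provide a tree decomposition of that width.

Treewidth 1.
One optimal decomposition is:
Bags: B1 = {a, d}  B2 = {c, d}  B3 = {b, d}
Tree: B1–B2, B2–B3

Each bag holds 2 vertices, so the decomposition has width 1, which upper-bounds the treewidth. G has an edge, so its treewidth is at least 1. Hence tw(G) = 1 exactly.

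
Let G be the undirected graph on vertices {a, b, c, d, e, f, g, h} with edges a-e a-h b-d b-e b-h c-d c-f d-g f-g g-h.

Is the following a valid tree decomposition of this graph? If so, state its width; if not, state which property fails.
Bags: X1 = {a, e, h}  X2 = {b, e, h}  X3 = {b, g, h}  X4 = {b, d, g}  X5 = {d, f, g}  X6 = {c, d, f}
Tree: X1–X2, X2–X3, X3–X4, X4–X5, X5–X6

Yes; width 2.

Every vertex of G appears in some bag (union = {a, b, c, d, e, f, g, h}); every edge is covered by a bag; and for each vertex v the set of bags containing v is connected in the bag tree. The decomposition is therefore valid. The largest bag has 3 vertices, so the width is 2.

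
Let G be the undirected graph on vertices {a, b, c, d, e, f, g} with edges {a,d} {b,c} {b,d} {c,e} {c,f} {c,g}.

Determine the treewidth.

A width-1 tree decomposition is:
Bags: B1 = {b, c}  B2 = {c, f}  B3 = {c, e}  B4 = {c, g}  B5 = {b, d}  B6 = {a, d}
Tree: B1–B2, B2–B3, B1–B4, B1–B5, B5–B6
Each bag holds 2 vertices, so the decomposition has width 1, which upper-bounds the treewidth. Since G has at least one edge (e.g. b–c), it is not an edgeless graph, so tw(G) ≥ 1. Therefore the treewidth is 1.

1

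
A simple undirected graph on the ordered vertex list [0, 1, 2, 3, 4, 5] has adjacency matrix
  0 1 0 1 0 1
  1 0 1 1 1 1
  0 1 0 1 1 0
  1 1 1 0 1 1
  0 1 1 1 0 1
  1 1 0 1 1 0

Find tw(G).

3

A width-3 tree decomposition is:
Bags: B1 = {1, 2, 3, 4}  B2 = {1, 3, 4, 5}  B3 = {0, 1, 3, 5}
Tree: B1–B2, B2–B3
Each bag holds 4 vertices, so the decomposition has width 3, which upper-bounds the treewidth. Conversely, {0, 1, 3, 5} is a clique of size 4, and the vertices of any clique must share a bag in every tree decomposition; so some bag has ≥ 4 vertices and tw(G) ≥ 3. The upper and lower bounds meet at 3, so that is the treewidth.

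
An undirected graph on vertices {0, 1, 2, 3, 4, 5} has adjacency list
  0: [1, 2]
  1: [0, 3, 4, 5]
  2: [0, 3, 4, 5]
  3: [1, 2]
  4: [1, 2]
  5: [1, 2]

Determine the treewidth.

2

A width-2 tree decomposition is:
Bags: B1 = {1, 2, 3}  B2 = {1, 2, 4}  B3 = {1, 2, 5}  B4 = {0, 1, 2}
Tree: B1–B2, B2–B3, B3–B4
The largest bag has 3 vertices, giving width 2; this decomposition certifies tw(G) ≤ 2. Since 3–2–4–1–3 is a cycle in G, G is not acyclic. Forests are exactly the graphs of treewidth ≤ 1, so tw(G) ≥ 2. Combining the bounds, tw(G) = 2.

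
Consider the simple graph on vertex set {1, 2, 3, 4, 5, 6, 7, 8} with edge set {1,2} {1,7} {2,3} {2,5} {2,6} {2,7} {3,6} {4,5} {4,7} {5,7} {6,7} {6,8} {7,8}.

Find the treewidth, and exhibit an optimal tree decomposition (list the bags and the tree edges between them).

The largest bag has 3 vertices, giving width 2; this decomposition certifies tw(G) ≤ 2. For the lower bound, the 3 vertices {2, 3, 6} are pairwise adjacent, and any tree decomposition puts a clique entirely inside one bag — forcing width ≥ 2. Hence tw(G) = 2 exactly.

Treewidth 2.
One such decomposition:
Bags: B1 = {2, 5, 7}  B2 = {2, 6, 7}  B3 = {1, 2, 7}  B4 = {6, 7, 8}  B5 = {2, 3, 6}  B6 = {4, 5, 7}
Tree: B1–B2, B2–B3, B2–B4, B2–B5, B1–B6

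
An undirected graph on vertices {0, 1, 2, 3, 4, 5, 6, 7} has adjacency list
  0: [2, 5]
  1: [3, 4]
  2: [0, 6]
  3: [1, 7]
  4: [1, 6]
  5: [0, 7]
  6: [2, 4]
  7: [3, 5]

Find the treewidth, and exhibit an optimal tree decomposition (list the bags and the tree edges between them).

Each bag holds 3 vertices, so the decomposition has width 2, which upper-bounds the treewidth. The edges 3–7–5–0–2–6–4–1–3 form a cycle, so G is not a tree and its treewidth is at least 2. The upper and lower bounds meet at 2, so that is the treewidth.

Treewidth 2.
Bags: B1 = {3, 5, 7}  B2 = {0, 3, 5}  B3 = {0, 2, 3}  B4 = {2, 3, 6}  B5 = {3, 4, 6}  B6 = {1, 3, 4}
Tree: B1–B2, B2–B3, B3–B4, B4–B5, B5–B6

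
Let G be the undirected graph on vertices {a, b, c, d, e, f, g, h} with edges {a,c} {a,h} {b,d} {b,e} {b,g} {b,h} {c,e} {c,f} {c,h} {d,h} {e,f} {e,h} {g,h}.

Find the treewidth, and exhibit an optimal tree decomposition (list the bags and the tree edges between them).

Treewidth 2.
One such decomposition:
Bags: B1 = {b, e, h}  B2 = {c, e, h}  B3 = {a, c, h}  B4 = {b, g, h}  B5 = {b, d, h}  B6 = {c, e, f}
Tree: B1–B2, B2–B3, B1–B4, B4–B5, B2–B6

Each bag holds 3 vertices, so the decomposition has width 2, which upper-bounds the treewidth. Conversely, {c, e, h} is a clique of size 3, and the vertices of any clique must share a bag in every tree decomposition; so some bag has ≥ 3 vertices and tw(G) ≥ 2. Combining the bounds, tw(G) = 2.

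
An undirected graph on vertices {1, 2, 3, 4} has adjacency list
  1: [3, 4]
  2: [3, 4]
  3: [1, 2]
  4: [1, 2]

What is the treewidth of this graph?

A width-2 tree decomposition is:
Bags: B1 = {1, 3, 4}  B2 = {2, 3, 4}
Tree: B1–B2
Every bag has size at most 3, so the width is 3 − 1 = 2 and tw(G) ≤ 2. For the lower bound, G contains the cycle 3–1–4–2–3, so G is not a forest; only forests have treewidth ≤ 1, hence tw(G) ≥ 2. Combining the bounds, tw(G) = 2.

2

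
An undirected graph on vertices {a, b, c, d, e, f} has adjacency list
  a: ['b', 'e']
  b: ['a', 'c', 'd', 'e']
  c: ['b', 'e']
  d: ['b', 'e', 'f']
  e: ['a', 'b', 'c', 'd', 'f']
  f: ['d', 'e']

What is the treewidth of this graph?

2

A width-2 tree decomposition is:
Bags: B1 = {b, d, e}  B2 = {d, e, f}  B3 = {a, b, e}  B4 = {b, c, e}
Tree: B1–B2, B1–B3, B3–B4
The largest bag has 3 vertices, giving width 2; this decomposition certifies tw(G) ≤ 2. For the lower bound, the 3 vertices {d, e, f} are pairwise adjacent, and any tree decomposition puts a clique entirely inside one bag — forcing width ≥ 2. Hence tw(G) = 2 exactly.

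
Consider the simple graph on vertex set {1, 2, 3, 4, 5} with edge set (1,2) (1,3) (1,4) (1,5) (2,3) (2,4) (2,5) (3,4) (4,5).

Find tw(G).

A width-3 tree decomposition is:
Bags: B1 = {1, 2, 4, 5}  B2 = {1, 2, 3, 4}
Tree: B1–B2
The largest bag has 4 vertices, giving width 3; this decomposition certifies tw(G) ≤ 3. Conversely, {1, 2, 3, 4} is a clique of size 4, and the vertices of any clique must share a bag in every tree decomposition; so some bag has ≥ 4 vertices and tw(G) ≥ 3. Therefore the treewidth is 3.

3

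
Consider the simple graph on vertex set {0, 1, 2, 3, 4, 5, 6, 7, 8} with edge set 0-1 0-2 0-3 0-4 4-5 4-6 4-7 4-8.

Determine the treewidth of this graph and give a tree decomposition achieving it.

The largest bag has 2 vertices, giving width 1; this decomposition certifies tw(G) ≤ 1. Since G has at least one edge (e.g. 5–4), it is not an edgeless graph, so tw(G) ≥ 1. Therefore the treewidth is 1.

Treewidth 1.
Bags: B1 = {4, 5}  B2 = {4, 8}  B3 = {0, 4}  B4 = {4, 6}  B5 = {0, 1}  B6 = {0, 3}  B7 = {0, 2}  B8 = {4, 7}
Tree: B1–B2, B2–B3, B2–B4, B3–B5, B5–B6, B6–B7, B3–B8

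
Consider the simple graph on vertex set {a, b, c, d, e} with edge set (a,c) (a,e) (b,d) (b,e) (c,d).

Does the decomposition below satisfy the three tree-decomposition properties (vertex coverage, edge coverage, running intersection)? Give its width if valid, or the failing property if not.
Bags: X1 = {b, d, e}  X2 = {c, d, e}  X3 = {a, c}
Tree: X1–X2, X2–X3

No — edge (e,a) lies in no bag.

A tree decomposition must satisfy three properties: every vertex lies in some bag; for every edge, both endpoints lie together in some bag; and for every vertex, the bags containing it form a connected subtree. Here edge (e,a) lies in no bag, so the decomposition is invalid.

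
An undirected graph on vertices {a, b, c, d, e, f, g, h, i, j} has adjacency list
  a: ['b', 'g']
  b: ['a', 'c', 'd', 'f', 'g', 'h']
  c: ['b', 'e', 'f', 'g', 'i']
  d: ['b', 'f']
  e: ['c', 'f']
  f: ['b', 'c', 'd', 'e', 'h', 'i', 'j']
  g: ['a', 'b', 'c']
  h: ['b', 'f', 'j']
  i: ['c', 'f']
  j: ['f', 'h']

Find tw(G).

2

A width-2 tree decomposition is:
Bags: B1 = {b, c, f}  B2 = {b, d, f}  B3 = {c, e, f}  B4 = {c, f, i}  B5 = {b, f, h}  B6 = {b, c, g}  B7 = {f, h, j}  B8 = {a, b, g}
Tree: B1–B2, B1–B3, B3–B4, B2–B5, B1–B6, B5–B7, B6–B8
The largest bag has 3 vertices, giving width 2; this decomposition certifies tw(G) ≤ 2. Conversely, {b, c, g} is a clique of size 3, and the vertices of any clique must share a bag in every tree decomposition; so some bag has ≥ 3 vertices and tw(G) ≥ 2. Hence tw(G) = 2 exactly.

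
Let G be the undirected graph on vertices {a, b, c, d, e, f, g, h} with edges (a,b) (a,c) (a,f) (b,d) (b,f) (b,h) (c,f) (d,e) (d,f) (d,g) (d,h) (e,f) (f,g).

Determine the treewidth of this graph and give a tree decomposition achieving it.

Every bag has size at most 3, so the width is 3 − 1 = 2 and tw(G) ≤ 2. On the other hand G contains the 3-clique {b, d, h}. A clique must lie in a single bag of any decomposition, so no decomposition can have width below 2. Therefore the treewidth is 2.

Treewidth 2.
One such decomposition:
Bags: B1 = {b, d, f}  B2 = {b, d, h}  B3 = {d, e, f}  B4 = {d, f, g}  B5 = {a, b, f}  B6 = {a, c, f}
Tree: B1–B2, B1–B3, B1–B4, B1–B5, B5–B6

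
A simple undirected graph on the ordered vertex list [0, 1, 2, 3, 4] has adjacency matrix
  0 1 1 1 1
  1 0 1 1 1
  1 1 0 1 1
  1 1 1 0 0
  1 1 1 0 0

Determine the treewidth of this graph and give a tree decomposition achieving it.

Treewidth 3.
One optimal decomposition is:
Bags: B1 = {0, 1, 2, 4}  B2 = {0, 1, 2, 3}
Tree: B1–B2

The largest bag has 4 vertices, giving width 3; this decomposition certifies tw(G) ≤ 3. For the lower bound, the 4 vertices {0, 1, 2, 3} are pairwise adjacent, and any tree decomposition puts a clique entirely inside one bag — forcing width ≥ 3. Hence tw(G) = 3 exactly.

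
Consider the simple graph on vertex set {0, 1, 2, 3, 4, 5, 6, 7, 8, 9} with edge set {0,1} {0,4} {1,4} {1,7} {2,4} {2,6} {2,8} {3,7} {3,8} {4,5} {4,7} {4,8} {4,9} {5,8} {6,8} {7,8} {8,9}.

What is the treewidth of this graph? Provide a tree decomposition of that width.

Each bag holds 3 vertices, so the decomposition has width 2, which upper-bounds the treewidth. For the lower bound, the 3 vertices {3, 7, 8} are pairwise adjacent, and any tree decomposition puts a clique entirely inside one bag — forcing width ≥ 2. Therefore the treewidth is 2.

Treewidth 2.
One such decomposition:
Bags: B1 = {4, 7, 8}  B2 = {2, 4, 8}  B3 = {1, 4, 7}  B4 = {0, 1, 4}  B5 = {4, 8, 9}  B6 = {2, 6, 8}  B7 = {3, 7, 8}  B8 = {4, 5, 8}
Tree: B1–B2, B1–B3, B3–B4, B1–B5, B2–B6, B1–B7, B1–B8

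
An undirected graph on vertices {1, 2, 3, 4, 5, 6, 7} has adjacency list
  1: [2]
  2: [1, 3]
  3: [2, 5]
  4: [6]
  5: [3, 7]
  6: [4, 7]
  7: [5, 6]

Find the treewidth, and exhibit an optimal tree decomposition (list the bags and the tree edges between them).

Every bag has size at most 2, so the width is 2 − 1 = 1 and tw(G) ≤ 1. Since G has at least one edge (e.g. 1–2), it is not an edgeless graph, so tw(G) ≥ 1. Hence tw(G) = 1 exactly.

Treewidth 1.
One such decomposition:
Bags: B1 = {1, 2}  B2 = {2, 3}  B3 = {3, 5}  B4 = {5, 7}  B5 = {6, 7}  B6 = {4, 6}
Tree: B1–B2, B2–B3, B3–B4, B4–B5, B5–B6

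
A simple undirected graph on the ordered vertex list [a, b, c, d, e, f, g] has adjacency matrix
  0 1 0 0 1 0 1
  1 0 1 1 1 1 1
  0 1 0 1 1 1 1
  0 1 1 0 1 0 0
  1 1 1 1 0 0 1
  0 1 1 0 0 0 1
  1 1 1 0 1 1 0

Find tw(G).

A width-3 tree decomposition is:
Bags: B1 = {b, c, d, e}  B2 = {b, c, e, g}  B3 = {b, c, f, g}  B4 = {a, b, e, g}
Tree: B1–B2, B2–B3, B2–B4
Every bag has size at most 4, so the width is 4 − 1 = 3 and tw(G) ≤ 3. For the lower bound, the 4 vertices {b, c, d, e} are pairwise adjacent, and any tree decomposition puts a clique entirely inside one bag — forcing width ≥ 3. The upper and lower bounds meet at 3, so that is the treewidth.

3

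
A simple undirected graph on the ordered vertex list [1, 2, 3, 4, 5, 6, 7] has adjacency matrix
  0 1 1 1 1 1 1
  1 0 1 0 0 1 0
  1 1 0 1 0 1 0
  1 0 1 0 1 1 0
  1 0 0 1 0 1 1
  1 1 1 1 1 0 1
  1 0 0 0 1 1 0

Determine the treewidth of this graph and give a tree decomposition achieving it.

Treewidth 3.
Bags: B1 = {1, 4, 5, 6}  B2 = {1, 3, 4, 6}  B3 = {1, 5, 6, 7}  B4 = {1, 2, 3, 6}
Tree: B1–B2, B1–B3, B2–B4

Every bag has size at most 4, so the width is 4 − 1 = 3 and tw(G) ≤ 3. Conversely, {1, 2, 3, 6} is a clique of size 4, and the vertices of any clique must share a bag in every tree decomposition; so some bag has ≥ 4 vertices and tw(G) ≥ 3. Hence tw(G) = 3 exactly.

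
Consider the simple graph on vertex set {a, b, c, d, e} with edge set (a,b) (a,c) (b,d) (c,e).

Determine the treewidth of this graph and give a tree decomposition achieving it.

Every bag has size at most 2, so the width is 2 − 1 = 1 and tw(G) ≤ 1. Since G has at least one edge (e.g. d–b), it is not an edgeless graph, so tw(G) ≥ 1. Hence tw(G) = 1 exactly.

Treewidth 1.
One such decomposition:
Bags: B1 = {b, d}  B2 = {a, b}  B3 = {a, c}  B4 = {c, e}
Tree: B1–B2, B2–B3, B3–B4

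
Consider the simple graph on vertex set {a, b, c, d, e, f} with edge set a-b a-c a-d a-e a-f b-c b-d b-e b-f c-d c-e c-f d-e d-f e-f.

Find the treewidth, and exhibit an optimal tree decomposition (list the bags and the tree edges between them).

Treewidth 5.
One such decomposition:
Bags: B1 = {a, b, c, d, e, f}
Tree: (single bag)

With just one bag of size 6, the width is 6 − 1 = 5, so tw(G) ≤ 5. For the lower bound, the 6 vertices {a, b, c, d, e, f} are pairwise adjacent, and any tree decomposition puts a clique entirely inside one bag — forcing width ≥ 5. The upper and lower bounds meet at 5, so that is the treewidth.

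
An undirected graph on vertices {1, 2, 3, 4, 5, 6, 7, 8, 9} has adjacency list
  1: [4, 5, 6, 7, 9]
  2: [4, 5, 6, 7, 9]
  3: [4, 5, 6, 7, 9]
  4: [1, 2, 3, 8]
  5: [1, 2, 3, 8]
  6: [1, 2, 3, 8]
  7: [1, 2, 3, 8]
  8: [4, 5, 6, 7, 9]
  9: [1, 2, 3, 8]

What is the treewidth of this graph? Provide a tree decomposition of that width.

The largest bag has 5 vertices, giving width 4; this decomposition certifies tw(G) ≤ 4. For the lower bound: the 5 vertex sets {2,4}, {3,7}, {8,9}, {1}, {5} are disjoint, each induces a connected subgraph, and every pair is joined by at least one edge of G. Contracting each set to a single vertex therefore yields K_{5} as a minor, and since treewidth is minor-monotone, tw(G) ≥ tw(K_{5}) = 4. Combining the bounds, tw(G) = 4.

Treewidth 4.
One such decomposition:
Bags: B1 = {1, 2, 3, 4, 8}  B2 = {1, 2, 3, 7, 8}  B3 = {1, 2, 3, 8, 9}  B4 = {1, 2, 3, 5, 8}  B5 = {1, 2, 3, 6, 8}
Tree: B1–B2, B2–B3, B3–B4, B4–B5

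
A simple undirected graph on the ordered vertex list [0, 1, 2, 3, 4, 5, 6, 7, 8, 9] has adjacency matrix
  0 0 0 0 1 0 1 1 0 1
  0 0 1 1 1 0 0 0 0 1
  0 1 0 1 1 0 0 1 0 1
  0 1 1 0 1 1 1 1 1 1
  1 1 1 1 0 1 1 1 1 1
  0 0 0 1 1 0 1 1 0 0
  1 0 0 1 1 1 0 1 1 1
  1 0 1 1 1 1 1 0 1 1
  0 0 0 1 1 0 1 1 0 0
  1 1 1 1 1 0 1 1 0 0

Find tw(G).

4

A width-4 tree decomposition is:
Bags: B1 = {3, 4, 5, 6, 7}  B2 = {3, 4, 6, 7, 9}  B3 = {3, 4, 6, 7, 8}  B4 = {2, 3, 4, 7, 9}  B5 = {0, 4, 6, 7, 9}  B6 = {1, 2, 3, 4, 9}
Tree: B1–B2, B1–B3, B2–B4, B2–B5, B4–B6
The largest bag has 5 vertices, giving width 4; this decomposition certifies tw(G) ≤ 4. On the other hand G contains the 5-clique {0, 4, 6, 7, 9}. A clique must lie in a single bag of any decomposition, so no decomposition can have width below 4. Hence tw(G) = 4 exactly.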